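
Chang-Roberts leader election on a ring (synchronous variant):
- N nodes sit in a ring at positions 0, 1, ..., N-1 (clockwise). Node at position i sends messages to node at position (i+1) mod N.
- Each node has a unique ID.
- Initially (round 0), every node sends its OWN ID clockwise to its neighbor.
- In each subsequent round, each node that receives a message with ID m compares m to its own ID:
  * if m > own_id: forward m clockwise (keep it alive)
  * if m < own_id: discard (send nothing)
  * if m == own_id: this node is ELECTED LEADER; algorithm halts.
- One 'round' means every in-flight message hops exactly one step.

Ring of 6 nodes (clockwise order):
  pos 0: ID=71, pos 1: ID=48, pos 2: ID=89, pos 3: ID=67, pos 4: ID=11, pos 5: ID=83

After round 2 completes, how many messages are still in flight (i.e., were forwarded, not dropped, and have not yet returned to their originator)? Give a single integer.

Round 1: pos1(id48) recv 71: fwd; pos2(id89) recv 48: drop; pos3(id67) recv 89: fwd; pos4(id11) recv 67: fwd; pos5(id83) recv 11: drop; pos0(id71) recv 83: fwd
Round 2: pos2(id89) recv 71: drop; pos4(id11) recv 89: fwd; pos5(id83) recv 67: drop; pos1(id48) recv 83: fwd
After round 2: 2 messages still in flight

Answer: 2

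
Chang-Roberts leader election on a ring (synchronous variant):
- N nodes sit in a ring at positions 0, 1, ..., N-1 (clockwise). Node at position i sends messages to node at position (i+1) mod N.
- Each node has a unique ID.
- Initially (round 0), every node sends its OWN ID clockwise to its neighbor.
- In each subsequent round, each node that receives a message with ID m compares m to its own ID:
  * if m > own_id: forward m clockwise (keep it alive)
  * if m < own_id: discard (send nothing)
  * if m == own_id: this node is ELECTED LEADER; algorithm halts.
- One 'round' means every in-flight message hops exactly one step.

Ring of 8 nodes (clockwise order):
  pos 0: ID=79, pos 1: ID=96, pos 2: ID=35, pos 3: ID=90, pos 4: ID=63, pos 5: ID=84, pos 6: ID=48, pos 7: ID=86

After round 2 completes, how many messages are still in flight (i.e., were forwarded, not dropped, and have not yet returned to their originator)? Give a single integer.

Round 1: pos1(id96) recv 79: drop; pos2(id35) recv 96: fwd; pos3(id90) recv 35: drop; pos4(id63) recv 90: fwd; pos5(id84) recv 63: drop; pos6(id48) recv 84: fwd; pos7(id86) recv 48: drop; pos0(id79) recv 86: fwd
Round 2: pos3(id90) recv 96: fwd; pos5(id84) recv 90: fwd; pos7(id86) recv 84: drop; pos1(id96) recv 86: drop
After round 2: 2 messages still in flight

Answer: 2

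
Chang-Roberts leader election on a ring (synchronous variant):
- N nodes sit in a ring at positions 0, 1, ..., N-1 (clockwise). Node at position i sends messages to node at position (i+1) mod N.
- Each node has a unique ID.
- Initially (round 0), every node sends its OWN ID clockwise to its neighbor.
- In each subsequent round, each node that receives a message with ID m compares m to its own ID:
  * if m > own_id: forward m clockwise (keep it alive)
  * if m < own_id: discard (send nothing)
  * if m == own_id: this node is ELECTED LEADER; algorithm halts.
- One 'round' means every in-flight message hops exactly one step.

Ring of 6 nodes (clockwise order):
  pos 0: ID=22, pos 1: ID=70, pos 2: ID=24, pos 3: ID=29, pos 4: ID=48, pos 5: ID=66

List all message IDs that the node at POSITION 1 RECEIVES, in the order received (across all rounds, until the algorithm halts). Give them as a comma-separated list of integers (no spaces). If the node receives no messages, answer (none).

Round 1: pos1(id70) recv 22: drop; pos2(id24) recv 70: fwd; pos3(id29) recv 24: drop; pos4(id48) recv 29: drop; pos5(id66) recv 48: drop; pos0(id22) recv 66: fwd
Round 2: pos3(id29) recv 70: fwd; pos1(id70) recv 66: drop
Round 3: pos4(id48) recv 70: fwd
Round 4: pos5(id66) recv 70: fwd
Round 5: pos0(id22) recv 70: fwd
Round 6: pos1(id70) recv 70: ELECTED

Answer: 22,66,70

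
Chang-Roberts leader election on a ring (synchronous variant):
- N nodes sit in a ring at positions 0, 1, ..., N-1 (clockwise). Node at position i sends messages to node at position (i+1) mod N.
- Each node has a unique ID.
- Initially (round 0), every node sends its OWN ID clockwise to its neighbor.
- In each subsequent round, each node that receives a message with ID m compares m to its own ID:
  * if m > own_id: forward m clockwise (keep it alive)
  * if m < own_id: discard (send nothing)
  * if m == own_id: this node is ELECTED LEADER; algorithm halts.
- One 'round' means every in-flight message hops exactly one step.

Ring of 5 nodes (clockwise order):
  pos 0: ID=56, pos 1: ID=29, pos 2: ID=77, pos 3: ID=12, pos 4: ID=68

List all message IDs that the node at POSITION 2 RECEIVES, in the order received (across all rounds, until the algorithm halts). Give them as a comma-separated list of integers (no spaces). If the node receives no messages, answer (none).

Round 1: pos1(id29) recv 56: fwd; pos2(id77) recv 29: drop; pos3(id12) recv 77: fwd; pos4(id68) recv 12: drop; pos0(id56) recv 68: fwd
Round 2: pos2(id77) recv 56: drop; pos4(id68) recv 77: fwd; pos1(id29) recv 68: fwd
Round 3: pos0(id56) recv 77: fwd; pos2(id77) recv 68: drop
Round 4: pos1(id29) recv 77: fwd
Round 5: pos2(id77) recv 77: ELECTED

Answer: 29,56,68,77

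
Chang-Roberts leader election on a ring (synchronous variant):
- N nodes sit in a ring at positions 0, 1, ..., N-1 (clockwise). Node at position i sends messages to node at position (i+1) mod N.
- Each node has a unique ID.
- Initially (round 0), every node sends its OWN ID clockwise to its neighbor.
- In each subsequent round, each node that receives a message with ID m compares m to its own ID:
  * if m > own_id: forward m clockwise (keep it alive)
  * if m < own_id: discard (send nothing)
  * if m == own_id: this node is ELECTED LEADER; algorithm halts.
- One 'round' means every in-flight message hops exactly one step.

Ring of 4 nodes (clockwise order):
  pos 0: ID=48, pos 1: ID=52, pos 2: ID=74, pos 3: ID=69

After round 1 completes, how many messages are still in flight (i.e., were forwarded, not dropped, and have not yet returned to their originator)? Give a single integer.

Round 1: pos1(id52) recv 48: drop; pos2(id74) recv 52: drop; pos3(id69) recv 74: fwd; pos0(id48) recv 69: fwd
After round 1: 2 messages still in flight

Answer: 2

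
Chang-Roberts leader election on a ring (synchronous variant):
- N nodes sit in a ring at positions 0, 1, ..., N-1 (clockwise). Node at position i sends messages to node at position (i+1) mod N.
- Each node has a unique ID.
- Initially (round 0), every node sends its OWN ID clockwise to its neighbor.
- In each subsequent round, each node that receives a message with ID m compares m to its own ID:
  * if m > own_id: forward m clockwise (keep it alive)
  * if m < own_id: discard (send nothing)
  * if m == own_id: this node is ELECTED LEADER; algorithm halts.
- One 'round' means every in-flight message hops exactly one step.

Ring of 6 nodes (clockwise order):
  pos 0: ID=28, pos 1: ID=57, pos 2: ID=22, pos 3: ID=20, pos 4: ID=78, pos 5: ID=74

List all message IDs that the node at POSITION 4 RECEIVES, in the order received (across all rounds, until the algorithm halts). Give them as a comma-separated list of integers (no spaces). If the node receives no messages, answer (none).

Answer: 20,22,57,74,78

Derivation:
Round 1: pos1(id57) recv 28: drop; pos2(id22) recv 57: fwd; pos3(id20) recv 22: fwd; pos4(id78) recv 20: drop; pos5(id74) recv 78: fwd; pos0(id28) recv 74: fwd
Round 2: pos3(id20) recv 57: fwd; pos4(id78) recv 22: drop; pos0(id28) recv 78: fwd; pos1(id57) recv 74: fwd
Round 3: pos4(id78) recv 57: drop; pos1(id57) recv 78: fwd; pos2(id22) recv 74: fwd
Round 4: pos2(id22) recv 78: fwd; pos3(id20) recv 74: fwd
Round 5: pos3(id20) recv 78: fwd; pos4(id78) recv 74: drop
Round 6: pos4(id78) recv 78: ELECTED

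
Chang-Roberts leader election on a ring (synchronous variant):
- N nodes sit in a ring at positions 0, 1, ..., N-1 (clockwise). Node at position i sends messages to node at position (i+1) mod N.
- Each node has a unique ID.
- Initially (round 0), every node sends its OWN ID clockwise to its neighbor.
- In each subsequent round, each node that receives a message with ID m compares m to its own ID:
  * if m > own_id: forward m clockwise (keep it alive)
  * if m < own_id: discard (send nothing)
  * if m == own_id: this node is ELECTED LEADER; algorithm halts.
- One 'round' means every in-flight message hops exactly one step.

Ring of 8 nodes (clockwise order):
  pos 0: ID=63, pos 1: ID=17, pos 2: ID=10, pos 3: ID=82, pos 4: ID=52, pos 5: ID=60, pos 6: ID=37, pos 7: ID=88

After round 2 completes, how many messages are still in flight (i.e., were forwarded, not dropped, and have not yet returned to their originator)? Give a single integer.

Answer: 3

Derivation:
Round 1: pos1(id17) recv 63: fwd; pos2(id10) recv 17: fwd; pos3(id82) recv 10: drop; pos4(id52) recv 82: fwd; pos5(id60) recv 52: drop; pos6(id37) recv 60: fwd; pos7(id88) recv 37: drop; pos0(id63) recv 88: fwd
Round 2: pos2(id10) recv 63: fwd; pos3(id82) recv 17: drop; pos5(id60) recv 82: fwd; pos7(id88) recv 60: drop; pos1(id17) recv 88: fwd
After round 2: 3 messages still in flight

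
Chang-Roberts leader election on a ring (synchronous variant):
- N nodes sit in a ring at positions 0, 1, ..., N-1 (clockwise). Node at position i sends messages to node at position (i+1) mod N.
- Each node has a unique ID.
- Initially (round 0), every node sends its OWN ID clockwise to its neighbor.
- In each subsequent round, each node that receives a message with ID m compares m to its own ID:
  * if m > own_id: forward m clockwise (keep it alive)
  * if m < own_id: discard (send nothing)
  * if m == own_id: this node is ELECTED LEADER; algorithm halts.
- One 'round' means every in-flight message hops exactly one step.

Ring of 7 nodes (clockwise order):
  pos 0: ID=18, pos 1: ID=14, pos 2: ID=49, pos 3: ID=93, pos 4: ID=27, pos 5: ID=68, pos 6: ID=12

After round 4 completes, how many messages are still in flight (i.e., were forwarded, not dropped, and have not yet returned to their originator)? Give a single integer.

Round 1: pos1(id14) recv 18: fwd; pos2(id49) recv 14: drop; pos3(id93) recv 49: drop; pos4(id27) recv 93: fwd; pos5(id68) recv 27: drop; pos6(id12) recv 68: fwd; pos0(id18) recv 12: drop
Round 2: pos2(id49) recv 18: drop; pos5(id68) recv 93: fwd; pos0(id18) recv 68: fwd
Round 3: pos6(id12) recv 93: fwd; pos1(id14) recv 68: fwd
Round 4: pos0(id18) recv 93: fwd; pos2(id49) recv 68: fwd
After round 4: 2 messages still in flight

Answer: 2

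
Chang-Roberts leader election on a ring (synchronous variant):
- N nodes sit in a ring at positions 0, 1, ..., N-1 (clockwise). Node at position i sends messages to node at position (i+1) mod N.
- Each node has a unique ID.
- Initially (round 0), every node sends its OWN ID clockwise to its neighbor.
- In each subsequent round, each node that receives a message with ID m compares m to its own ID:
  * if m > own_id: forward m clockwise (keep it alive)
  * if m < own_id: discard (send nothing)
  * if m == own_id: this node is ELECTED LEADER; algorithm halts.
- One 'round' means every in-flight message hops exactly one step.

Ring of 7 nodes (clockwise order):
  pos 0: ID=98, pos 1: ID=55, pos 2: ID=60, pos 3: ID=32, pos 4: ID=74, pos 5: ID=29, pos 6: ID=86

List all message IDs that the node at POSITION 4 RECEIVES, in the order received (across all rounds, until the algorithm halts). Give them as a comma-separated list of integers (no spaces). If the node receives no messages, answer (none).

Round 1: pos1(id55) recv 98: fwd; pos2(id60) recv 55: drop; pos3(id32) recv 60: fwd; pos4(id74) recv 32: drop; pos5(id29) recv 74: fwd; pos6(id86) recv 29: drop; pos0(id98) recv 86: drop
Round 2: pos2(id60) recv 98: fwd; pos4(id74) recv 60: drop; pos6(id86) recv 74: drop
Round 3: pos3(id32) recv 98: fwd
Round 4: pos4(id74) recv 98: fwd
Round 5: pos5(id29) recv 98: fwd
Round 6: pos6(id86) recv 98: fwd
Round 7: pos0(id98) recv 98: ELECTED

Answer: 32,60,98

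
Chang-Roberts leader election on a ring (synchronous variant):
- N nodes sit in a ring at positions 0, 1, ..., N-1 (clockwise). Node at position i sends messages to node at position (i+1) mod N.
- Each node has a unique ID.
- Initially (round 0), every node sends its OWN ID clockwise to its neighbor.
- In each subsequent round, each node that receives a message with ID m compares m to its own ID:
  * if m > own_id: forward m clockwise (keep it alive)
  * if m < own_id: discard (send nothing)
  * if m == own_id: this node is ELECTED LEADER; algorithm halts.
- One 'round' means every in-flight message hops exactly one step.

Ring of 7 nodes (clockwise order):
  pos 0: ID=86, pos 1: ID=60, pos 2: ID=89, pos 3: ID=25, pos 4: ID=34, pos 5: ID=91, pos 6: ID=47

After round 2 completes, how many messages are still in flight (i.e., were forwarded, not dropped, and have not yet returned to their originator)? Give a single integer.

Answer: 2

Derivation:
Round 1: pos1(id60) recv 86: fwd; pos2(id89) recv 60: drop; pos3(id25) recv 89: fwd; pos4(id34) recv 25: drop; pos5(id91) recv 34: drop; pos6(id47) recv 91: fwd; pos0(id86) recv 47: drop
Round 2: pos2(id89) recv 86: drop; pos4(id34) recv 89: fwd; pos0(id86) recv 91: fwd
After round 2: 2 messages still in flight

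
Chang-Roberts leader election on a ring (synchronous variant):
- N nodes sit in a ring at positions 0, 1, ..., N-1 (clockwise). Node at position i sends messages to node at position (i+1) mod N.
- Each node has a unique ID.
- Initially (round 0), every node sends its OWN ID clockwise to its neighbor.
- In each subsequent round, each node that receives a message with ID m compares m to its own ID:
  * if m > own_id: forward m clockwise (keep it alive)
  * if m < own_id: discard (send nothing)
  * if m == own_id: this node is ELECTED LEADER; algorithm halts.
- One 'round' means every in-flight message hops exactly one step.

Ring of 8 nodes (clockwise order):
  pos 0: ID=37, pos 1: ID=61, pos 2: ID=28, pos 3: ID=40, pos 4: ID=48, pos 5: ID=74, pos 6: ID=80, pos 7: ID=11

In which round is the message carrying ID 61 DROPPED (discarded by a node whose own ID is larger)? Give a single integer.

Round 1: pos1(id61) recv 37: drop; pos2(id28) recv 61: fwd; pos3(id40) recv 28: drop; pos4(id48) recv 40: drop; pos5(id74) recv 48: drop; pos6(id80) recv 74: drop; pos7(id11) recv 80: fwd; pos0(id37) recv 11: drop
Round 2: pos3(id40) recv 61: fwd; pos0(id37) recv 80: fwd
Round 3: pos4(id48) recv 61: fwd; pos1(id61) recv 80: fwd
Round 4: pos5(id74) recv 61: drop; pos2(id28) recv 80: fwd
Round 5: pos3(id40) recv 80: fwd
Round 6: pos4(id48) recv 80: fwd
Round 7: pos5(id74) recv 80: fwd
Round 8: pos6(id80) recv 80: ELECTED
Message ID 61 originates at pos 1; dropped at pos 5 in round 4

Answer: 4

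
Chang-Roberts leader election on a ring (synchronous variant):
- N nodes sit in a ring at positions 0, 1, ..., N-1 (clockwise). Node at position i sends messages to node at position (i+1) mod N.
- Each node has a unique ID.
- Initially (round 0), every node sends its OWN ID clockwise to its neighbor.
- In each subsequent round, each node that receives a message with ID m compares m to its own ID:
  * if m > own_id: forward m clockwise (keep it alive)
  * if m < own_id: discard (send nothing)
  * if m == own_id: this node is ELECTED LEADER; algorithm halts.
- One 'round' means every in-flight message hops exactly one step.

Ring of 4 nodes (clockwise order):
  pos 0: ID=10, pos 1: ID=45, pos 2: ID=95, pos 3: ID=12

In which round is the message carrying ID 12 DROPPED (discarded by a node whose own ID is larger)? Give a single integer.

Answer: 2

Derivation:
Round 1: pos1(id45) recv 10: drop; pos2(id95) recv 45: drop; pos3(id12) recv 95: fwd; pos0(id10) recv 12: fwd
Round 2: pos0(id10) recv 95: fwd; pos1(id45) recv 12: drop
Round 3: pos1(id45) recv 95: fwd
Round 4: pos2(id95) recv 95: ELECTED
Message ID 12 originates at pos 3; dropped at pos 1 in round 2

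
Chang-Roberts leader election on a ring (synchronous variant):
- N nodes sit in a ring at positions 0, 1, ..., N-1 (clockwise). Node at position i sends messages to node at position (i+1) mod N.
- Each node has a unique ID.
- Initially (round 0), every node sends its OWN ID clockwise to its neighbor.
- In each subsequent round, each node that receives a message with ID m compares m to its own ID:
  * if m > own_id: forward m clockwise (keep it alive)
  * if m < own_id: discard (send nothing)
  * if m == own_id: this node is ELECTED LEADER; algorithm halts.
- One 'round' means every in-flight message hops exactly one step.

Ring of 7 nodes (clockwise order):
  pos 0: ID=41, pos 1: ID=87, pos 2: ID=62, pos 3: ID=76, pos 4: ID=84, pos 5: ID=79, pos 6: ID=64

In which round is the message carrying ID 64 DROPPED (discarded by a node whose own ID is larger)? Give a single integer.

Round 1: pos1(id87) recv 41: drop; pos2(id62) recv 87: fwd; pos3(id76) recv 62: drop; pos4(id84) recv 76: drop; pos5(id79) recv 84: fwd; pos6(id64) recv 79: fwd; pos0(id41) recv 64: fwd
Round 2: pos3(id76) recv 87: fwd; pos6(id64) recv 84: fwd; pos0(id41) recv 79: fwd; pos1(id87) recv 64: drop
Round 3: pos4(id84) recv 87: fwd; pos0(id41) recv 84: fwd; pos1(id87) recv 79: drop
Round 4: pos5(id79) recv 87: fwd; pos1(id87) recv 84: drop
Round 5: pos6(id64) recv 87: fwd
Round 6: pos0(id41) recv 87: fwd
Round 7: pos1(id87) recv 87: ELECTED
Message ID 64 originates at pos 6; dropped at pos 1 in round 2

Answer: 2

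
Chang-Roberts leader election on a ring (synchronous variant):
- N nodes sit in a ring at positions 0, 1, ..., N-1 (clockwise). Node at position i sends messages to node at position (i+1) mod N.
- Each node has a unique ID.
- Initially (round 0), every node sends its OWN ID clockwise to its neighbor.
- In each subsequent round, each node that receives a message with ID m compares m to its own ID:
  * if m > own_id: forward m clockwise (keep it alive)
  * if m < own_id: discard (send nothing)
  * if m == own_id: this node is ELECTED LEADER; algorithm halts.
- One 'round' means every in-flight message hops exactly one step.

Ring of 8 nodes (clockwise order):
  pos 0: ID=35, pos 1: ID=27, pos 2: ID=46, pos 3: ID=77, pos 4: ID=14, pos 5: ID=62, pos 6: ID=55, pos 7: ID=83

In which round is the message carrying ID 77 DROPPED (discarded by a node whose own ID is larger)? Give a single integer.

Round 1: pos1(id27) recv 35: fwd; pos2(id46) recv 27: drop; pos3(id77) recv 46: drop; pos4(id14) recv 77: fwd; pos5(id62) recv 14: drop; pos6(id55) recv 62: fwd; pos7(id83) recv 55: drop; pos0(id35) recv 83: fwd
Round 2: pos2(id46) recv 35: drop; pos5(id62) recv 77: fwd; pos7(id83) recv 62: drop; pos1(id27) recv 83: fwd
Round 3: pos6(id55) recv 77: fwd; pos2(id46) recv 83: fwd
Round 4: pos7(id83) recv 77: drop; pos3(id77) recv 83: fwd
Round 5: pos4(id14) recv 83: fwd
Round 6: pos5(id62) recv 83: fwd
Round 7: pos6(id55) recv 83: fwd
Round 8: pos7(id83) recv 83: ELECTED
Message ID 77 originates at pos 3; dropped at pos 7 in round 4

Answer: 4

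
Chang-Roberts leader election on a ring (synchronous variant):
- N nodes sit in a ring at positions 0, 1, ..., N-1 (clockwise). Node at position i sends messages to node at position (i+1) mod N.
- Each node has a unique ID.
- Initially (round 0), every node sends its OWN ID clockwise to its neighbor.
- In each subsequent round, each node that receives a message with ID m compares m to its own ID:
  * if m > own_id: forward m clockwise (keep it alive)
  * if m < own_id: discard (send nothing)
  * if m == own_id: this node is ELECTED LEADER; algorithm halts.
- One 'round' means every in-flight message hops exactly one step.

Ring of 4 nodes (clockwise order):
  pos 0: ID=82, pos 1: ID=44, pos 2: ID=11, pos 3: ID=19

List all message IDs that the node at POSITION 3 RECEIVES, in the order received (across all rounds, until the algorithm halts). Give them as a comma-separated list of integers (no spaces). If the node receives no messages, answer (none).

Answer: 11,44,82

Derivation:
Round 1: pos1(id44) recv 82: fwd; pos2(id11) recv 44: fwd; pos3(id19) recv 11: drop; pos0(id82) recv 19: drop
Round 2: pos2(id11) recv 82: fwd; pos3(id19) recv 44: fwd
Round 3: pos3(id19) recv 82: fwd; pos0(id82) recv 44: drop
Round 4: pos0(id82) recv 82: ELECTED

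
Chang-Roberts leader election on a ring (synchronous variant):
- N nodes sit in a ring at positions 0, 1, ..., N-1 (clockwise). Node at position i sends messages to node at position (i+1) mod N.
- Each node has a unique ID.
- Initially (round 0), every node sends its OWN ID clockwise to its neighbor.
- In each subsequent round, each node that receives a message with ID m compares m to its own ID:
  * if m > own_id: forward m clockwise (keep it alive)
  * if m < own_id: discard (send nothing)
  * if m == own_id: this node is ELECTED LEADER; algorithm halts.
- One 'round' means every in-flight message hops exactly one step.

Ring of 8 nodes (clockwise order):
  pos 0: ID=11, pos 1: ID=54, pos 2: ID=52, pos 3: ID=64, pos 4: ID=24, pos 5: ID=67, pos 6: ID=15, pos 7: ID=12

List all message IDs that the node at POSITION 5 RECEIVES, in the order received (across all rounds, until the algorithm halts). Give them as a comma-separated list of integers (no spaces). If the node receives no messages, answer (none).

Round 1: pos1(id54) recv 11: drop; pos2(id52) recv 54: fwd; pos3(id64) recv 52: drop; pos4(id24) recv 64: fwd; pos5(id67) recv 24: drop; pos6(id15) recv 67: fwd; pos7(id12) recv 15: fwd; pos0(id11) recv 12: fwd
Round 2: pos3(id64) recv 54: drop; pos5(id67) recv 64: drop; pos7(id12) recv 67: fwd; pos0(id11) recv 15: fwd; pos1(id54) recv 12: drop
Round 3: pos0(id11) recv 67: fwd; pos1(id54) recv 15: drop
Round 4: pos1(id54) recv 67: fwd
Round 5: pos2(id52) recv 67: fwd
Round 6: pos3(id64) recv 67: fwd
Round 7: pos4(id24) recv 67: fwd
Round 8: pos5(id67) recv 67: ELECTED

Answer: 24,64,67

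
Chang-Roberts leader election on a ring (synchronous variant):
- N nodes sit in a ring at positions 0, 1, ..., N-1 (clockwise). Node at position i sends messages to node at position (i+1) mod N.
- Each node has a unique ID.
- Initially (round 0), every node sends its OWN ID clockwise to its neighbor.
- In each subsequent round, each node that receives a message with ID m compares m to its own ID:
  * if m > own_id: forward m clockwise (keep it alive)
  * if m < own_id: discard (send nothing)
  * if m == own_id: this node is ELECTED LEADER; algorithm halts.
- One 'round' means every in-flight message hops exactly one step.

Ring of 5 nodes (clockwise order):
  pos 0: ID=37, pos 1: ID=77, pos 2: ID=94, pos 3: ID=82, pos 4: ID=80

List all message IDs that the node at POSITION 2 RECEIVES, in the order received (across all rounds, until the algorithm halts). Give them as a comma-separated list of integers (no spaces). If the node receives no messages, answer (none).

Answer: 77,80,82,94

Derivation:
Round 1: pos1(id77) recv 37: drop; pos2(id94) recv 77: drop; pos3(id82) recv 94: fwd; pos4(id80) recv 82: fwd; pos0(id37) recv 80: fwd
Round 2: pos4(id80) recv 94: fwd; pos0(id37) recv 82: fwd; pos1(id77) recv 80: fwd
Round 3: pos0(id37) recv 94: fwd; pos1(id77) recv 82: fwd; pos2(id94) recv 80: drop
Round 4: pos1(id77) recv 94: fwd; pos2(id94) recv 82: drop
Round 5: pos2(id94) recv 94: ELECTED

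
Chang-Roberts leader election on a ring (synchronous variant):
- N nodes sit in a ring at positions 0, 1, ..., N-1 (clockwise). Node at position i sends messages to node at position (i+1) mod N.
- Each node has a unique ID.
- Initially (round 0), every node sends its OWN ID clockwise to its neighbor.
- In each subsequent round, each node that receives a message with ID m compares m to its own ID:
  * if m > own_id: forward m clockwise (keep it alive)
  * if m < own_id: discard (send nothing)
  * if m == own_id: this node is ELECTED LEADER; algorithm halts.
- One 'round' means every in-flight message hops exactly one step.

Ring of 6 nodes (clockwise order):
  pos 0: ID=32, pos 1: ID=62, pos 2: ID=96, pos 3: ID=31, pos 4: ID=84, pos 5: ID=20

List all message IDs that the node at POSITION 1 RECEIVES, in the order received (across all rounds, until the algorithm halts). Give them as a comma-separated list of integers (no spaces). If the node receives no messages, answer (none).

Round 1: pos1(id62) recv 32: drop; pos2(id96) recv 62: drop; pos3(id31) recv 96: fwd; pos4(id84) recv 31: drop; pos5(id20) recv 84: fwd; pos0(id32) recv 20: drop
Round 2: pos4(id84) recv 96: fwd; pos0(id32) recv 84: fwd
Round 3: pos5(id20) recv 96: fwd; pos1(id62) recv 84: fwd
Round 4: pos0(id32) recv 96: fwd; pos2(id96) recv 84: drop
Round 5: pos1(id62) recv 96: fwd
Round 6: pos2(id96) recv 96: ELECTED

Answer: 32,84,96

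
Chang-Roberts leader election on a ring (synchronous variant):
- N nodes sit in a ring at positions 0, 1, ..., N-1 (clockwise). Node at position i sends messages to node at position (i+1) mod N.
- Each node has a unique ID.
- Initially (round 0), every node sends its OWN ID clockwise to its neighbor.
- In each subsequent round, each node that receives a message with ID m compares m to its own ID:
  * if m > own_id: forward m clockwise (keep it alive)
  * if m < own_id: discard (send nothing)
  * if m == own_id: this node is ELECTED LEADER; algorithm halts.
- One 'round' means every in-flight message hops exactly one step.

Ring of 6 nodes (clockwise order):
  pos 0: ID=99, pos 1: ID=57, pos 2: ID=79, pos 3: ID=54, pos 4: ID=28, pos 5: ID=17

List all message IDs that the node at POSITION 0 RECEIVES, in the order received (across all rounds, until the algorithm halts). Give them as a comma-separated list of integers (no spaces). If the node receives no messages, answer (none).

Round 1: pos1(id57) recv 99: fwd; pos2(id79) recv 57: drop; pos3(id54) recv 79: fwd; pos4(id28) recv 54: fwd; pos5(id17) recv 28: fwd; pos0(id99) recv 17: drop
Round 2: pos2(id79) recv 99: fwd; pos4(id28) recv 79: fwd; pos5(id17) recv 54: fwd; pos0(id99) recv 28: drop
Round 3: pos3(id54) recv 99: fwd; pos5(id17) recv 79: fwd; pos0(id99) recv 54: drop
Round 4: pos4(id28) recv 99: fwd; pos0(id99) recv 79: drop
Round 5: pos5(id17) recv 99: fwd
Round 6: pos0(id99) recv 99: ELECTED

Answer: 17,28,54,79,99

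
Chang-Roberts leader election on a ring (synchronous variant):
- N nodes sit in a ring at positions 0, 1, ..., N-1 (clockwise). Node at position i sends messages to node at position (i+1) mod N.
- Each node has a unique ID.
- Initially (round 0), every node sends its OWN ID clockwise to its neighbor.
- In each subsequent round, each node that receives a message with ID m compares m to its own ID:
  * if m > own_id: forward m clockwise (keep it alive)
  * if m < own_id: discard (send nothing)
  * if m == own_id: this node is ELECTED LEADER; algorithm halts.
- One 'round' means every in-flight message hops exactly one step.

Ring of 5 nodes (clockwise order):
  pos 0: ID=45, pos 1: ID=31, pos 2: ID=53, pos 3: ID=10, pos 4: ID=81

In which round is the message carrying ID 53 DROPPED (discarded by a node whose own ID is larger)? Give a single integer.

Answer: 2

Derivation:
Round 1: pos1(id31) recv 45: fwd; pos2(id53) recv 31: drop; pos3(id10) recv 53: fwd; pos4(id81) recv 10: drop; pos0(id45) recv 81: fwd
Round 2: pos2(id53) recv 45: drop; pos4(id81) recv 53: drop; pos1(id31) recv 81: fwd
Round 3: pos2(id53) recv 81: fwd
Round 4: pos3(id10) recv 81: fwd
Round 5: pos4(id81) recv 81: ELECTED
Message ID 53 originates at pos 2; dropped at pos 4 in round 2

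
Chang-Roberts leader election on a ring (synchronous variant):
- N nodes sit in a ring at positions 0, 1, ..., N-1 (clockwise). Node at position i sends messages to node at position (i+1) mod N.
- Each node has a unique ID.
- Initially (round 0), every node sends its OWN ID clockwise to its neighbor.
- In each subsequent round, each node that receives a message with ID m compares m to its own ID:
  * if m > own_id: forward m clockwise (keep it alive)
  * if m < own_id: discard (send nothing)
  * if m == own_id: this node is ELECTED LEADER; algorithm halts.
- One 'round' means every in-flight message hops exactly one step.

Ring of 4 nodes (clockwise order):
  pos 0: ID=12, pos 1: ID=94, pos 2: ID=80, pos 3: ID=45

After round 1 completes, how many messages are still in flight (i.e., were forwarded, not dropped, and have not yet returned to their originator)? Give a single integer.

Answer: 3

Derivation:
Round 1: pos1(id94) recv 12: drop; pos2(id80) recv 94: fwd; pos3(id45) recv 80: fwd; pos0(id12) recv 45: fwd
After round 1: 3 messages still in flight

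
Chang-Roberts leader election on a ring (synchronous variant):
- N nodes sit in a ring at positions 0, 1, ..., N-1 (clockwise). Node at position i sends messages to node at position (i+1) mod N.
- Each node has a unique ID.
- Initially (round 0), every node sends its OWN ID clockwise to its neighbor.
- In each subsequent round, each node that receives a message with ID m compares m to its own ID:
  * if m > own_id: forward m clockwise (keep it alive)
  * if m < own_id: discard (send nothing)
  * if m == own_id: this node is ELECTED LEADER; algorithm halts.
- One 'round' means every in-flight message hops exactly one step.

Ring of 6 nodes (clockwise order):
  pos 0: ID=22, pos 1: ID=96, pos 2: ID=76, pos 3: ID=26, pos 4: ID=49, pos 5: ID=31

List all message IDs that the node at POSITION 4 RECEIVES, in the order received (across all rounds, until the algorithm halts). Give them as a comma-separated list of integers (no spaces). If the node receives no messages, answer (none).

Answer: 26,76,96

Derivation:
Round 1: pos1(id96) recv 22: drop; pos2(id76) recv 96: fwd; pos3(id26) recv 76: fwd; pos4(id49) recv 26: drop; pos5(id31) recv 49: fwd; pos0(id22) recv 31: fwd
Round 2: pos3(id26) recv 96: fwd; pos4(id49) recv 76: fwd; pos0(id22) recv 49: fwd; pos1(id96) recv 31: drop
Round 3: pos4(id49) recv 96: fwd; pos5(id31) recv 76: fwd; pos1(id96) recv 49: drop
Round 4: pos5(id31) recv 96: fwd; pos0(id22) recv 76: fwd
Round 5: pos0(id22) recv 96: fwd; pos1(id96) recv 76: drop
Round 6: pos1(id96) recv 96: ELECTED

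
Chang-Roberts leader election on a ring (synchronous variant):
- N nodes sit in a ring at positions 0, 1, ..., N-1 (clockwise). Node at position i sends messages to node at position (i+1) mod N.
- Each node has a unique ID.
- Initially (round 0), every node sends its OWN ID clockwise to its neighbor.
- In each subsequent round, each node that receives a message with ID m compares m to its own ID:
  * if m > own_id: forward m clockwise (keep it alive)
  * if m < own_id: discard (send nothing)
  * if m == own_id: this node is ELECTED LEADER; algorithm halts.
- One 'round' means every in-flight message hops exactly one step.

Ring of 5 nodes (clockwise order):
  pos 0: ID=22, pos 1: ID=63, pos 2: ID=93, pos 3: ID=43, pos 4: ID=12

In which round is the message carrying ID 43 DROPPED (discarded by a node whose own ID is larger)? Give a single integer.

Answer: 3

Derivation:
Round 1: pos1(id63) recv 22: drop; pos2(id93) recv 63: drop; pos3(id43) recv 93: fwd; pos4(id12) recv 43: fwd; pos0(id22) recv 12: drop
Round 2: pos4(id12) recv 93: fwd; pos0(id22) recv 43: fwd
Round 3: pos0(id22) recv 93: fwd; pos1(id63) recv 43: drop
Round 4: pos1(id63) recv 93: fwd
Round 5: pos2(id93) recv 93: ELECTED
Message ID 43 originates at pos 3; dropped at pos 1 in round 3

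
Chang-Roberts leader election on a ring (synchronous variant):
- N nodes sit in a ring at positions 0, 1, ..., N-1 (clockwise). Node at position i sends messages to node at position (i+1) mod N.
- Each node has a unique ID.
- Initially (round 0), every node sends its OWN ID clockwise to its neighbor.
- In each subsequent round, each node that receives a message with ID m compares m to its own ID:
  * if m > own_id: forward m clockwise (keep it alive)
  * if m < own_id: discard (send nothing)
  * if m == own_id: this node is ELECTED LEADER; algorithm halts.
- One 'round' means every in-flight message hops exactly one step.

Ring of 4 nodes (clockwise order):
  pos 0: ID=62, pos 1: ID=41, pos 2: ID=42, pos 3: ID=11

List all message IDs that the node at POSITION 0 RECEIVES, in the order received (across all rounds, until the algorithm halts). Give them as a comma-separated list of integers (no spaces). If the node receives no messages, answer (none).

Round 1: pos1(id41) recv 62: fwd; pos2(id42) recv 41: drop; pos3(id11) recv 42: fwd; pos0(id62) recv 11: drop
Round 2: pos2(id42) recv 62: fwd; pos0(id62) recv 42: drop
Round 3: pos3(id11) recv 62: fwd
Round 4: pos0(id62) recv 62: ELECTED

Answer: 11,42,62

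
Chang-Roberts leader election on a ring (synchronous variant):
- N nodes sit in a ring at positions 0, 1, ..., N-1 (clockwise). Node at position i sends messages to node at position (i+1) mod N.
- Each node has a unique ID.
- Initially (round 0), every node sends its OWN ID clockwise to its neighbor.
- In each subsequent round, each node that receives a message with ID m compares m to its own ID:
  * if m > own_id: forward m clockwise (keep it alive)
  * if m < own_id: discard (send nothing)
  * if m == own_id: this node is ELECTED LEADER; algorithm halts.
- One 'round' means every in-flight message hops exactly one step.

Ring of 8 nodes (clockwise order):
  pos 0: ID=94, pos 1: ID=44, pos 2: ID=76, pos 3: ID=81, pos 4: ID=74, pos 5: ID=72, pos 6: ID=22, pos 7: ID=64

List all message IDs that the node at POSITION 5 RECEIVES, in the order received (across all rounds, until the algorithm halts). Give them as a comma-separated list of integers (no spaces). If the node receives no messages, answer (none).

Answer: 74,81,94

Derivation:
Round 1: pos1(id44) recv 94: fwd; pos2(id76) recv 44: drop; pos3(id81) recv 76: drop; pos4(id74) recv 81: fwd; pos5(id72) recv 74: fwd; pos6(id22) recv 72: fwd; pos7(id64) recv 22: drop; pos0(id94) recv 64: drop
Round 2: pos2(id76) recv 94: fwd; pos5(id72) recv 81: fwd; pos6(id22) recv 74: fwd; pos7(id64) recv 72: fwd
Round 3: pos3(id81) recv 94: fwd; pos6(id22) recv 81: fwd; pos7(id64) recv 74: fwd; pos0(id94) recv 72: drop
Round 4: pos4(id74) recv 94: fwd; pos7(id64) recv 81: fwd; pos0(id94) recv 74: drop
Round 5: pos5(id72) recv 94: fwd; pos0(id94) recv 81: drop
Round 6: pos6(id22) recv 94: fwd
Round 7: pos7(id64) recv 94: fwd
Round 8: pos0(id94) recv 94: ELECTED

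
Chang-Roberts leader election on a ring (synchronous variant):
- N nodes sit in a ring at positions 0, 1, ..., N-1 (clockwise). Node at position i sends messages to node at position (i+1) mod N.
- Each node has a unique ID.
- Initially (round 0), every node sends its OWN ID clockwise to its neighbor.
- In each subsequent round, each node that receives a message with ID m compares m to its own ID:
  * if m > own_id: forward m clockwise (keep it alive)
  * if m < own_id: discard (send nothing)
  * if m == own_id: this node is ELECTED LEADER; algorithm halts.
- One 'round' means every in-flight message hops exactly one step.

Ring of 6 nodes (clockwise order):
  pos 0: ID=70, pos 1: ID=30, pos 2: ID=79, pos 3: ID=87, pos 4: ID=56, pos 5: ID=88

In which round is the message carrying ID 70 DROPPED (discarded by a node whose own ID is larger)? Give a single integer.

Round 1: pos1(id30) recv 70: fwd; pos2(id79) recv 30: drop; pos3(id87) recv 79: drop; pos4(id56) recv 87: fwd; pos5(id88) recv 56: drop; pos0(id70) recv 88: fwd
Round 2: pos2(id79) recv 70: drop; pos5(id88) recv 87: drop; pos1(id30) recv 88: fwd
Round 3: pos2(id79) recv 88: fwd
Round 4: pos3(id87) recv 88: fwd
Round 5: pos4(id56) recv 88: fwd
Round 6: pos5(id88) recv 88: ELECTED
Message ID 70 originates at pos 0; dropped at pos 2 in round 2

Answer: 2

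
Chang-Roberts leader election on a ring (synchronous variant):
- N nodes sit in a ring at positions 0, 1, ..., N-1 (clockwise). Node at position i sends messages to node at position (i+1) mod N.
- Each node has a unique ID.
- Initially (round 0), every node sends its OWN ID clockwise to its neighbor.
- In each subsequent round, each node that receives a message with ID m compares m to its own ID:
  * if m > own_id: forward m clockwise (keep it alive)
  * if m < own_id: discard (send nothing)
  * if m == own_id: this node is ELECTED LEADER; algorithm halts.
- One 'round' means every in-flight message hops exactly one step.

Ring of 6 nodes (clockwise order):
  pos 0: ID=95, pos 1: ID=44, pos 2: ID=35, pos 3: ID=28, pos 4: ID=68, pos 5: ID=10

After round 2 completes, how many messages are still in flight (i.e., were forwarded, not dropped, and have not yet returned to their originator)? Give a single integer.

Round 1: pos1(id44) recv 95: fwd; pos2(id35) recv 44: fwd; pos3(id28) recv 35: fwd; pos4(id68) recv 28: drop; pos5(id10) recv 68: fwd; pos0(id95) recv 10: drop
Round 2: pos2(id35) recv 95: fwd; pos3(id28) recv 44: fwd; pos4(id68) recv 35: drop; pos0(id95) recv 68: drop
After round 2: 2 messages still in flight

Answer: 2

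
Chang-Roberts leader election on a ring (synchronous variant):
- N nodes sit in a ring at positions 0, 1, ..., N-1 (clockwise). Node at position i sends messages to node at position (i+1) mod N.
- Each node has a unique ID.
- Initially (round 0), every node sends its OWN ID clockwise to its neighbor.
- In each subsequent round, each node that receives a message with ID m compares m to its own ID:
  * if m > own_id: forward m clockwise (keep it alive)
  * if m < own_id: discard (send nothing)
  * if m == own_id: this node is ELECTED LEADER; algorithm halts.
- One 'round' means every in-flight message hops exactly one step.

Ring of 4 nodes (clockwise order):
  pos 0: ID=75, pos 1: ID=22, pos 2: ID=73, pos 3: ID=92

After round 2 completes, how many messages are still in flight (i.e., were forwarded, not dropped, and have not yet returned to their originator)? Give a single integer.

Answer: 2

Derivation:
Round 1: pos1(id22) recv 75: fwd; pos2(id73) recv 22: drop; pos3(id92) recv 73: drop; pos0(id75) recv 92: fwd
Round 2: pos2(id73) recv 75: fwd; pos1(id22) recv 92: fwd
After round 2: 2 messages still in flight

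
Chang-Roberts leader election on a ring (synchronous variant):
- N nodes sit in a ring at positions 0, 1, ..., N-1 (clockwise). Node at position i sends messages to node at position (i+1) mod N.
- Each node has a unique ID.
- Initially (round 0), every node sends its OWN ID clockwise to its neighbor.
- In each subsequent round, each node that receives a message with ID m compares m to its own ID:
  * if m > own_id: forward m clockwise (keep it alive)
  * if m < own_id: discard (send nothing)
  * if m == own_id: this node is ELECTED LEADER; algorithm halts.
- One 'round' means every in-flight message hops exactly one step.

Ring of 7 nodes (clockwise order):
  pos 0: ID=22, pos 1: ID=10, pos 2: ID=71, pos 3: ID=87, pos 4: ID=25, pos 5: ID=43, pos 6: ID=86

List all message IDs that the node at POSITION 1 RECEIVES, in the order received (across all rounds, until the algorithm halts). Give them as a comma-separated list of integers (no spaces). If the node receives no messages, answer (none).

Round 1: pos1(id10) recv 22: fwd; pos2(id71) recv 10: drop; pos3(id87) recv 71: drop; pos4(id25) recv 87: fwd; pos5(id43) recv 25: drop; pos6(id86) recv 43: drop; pos0(id22) recv 86: fwd
Round 2: pos2(id71) recv 22: drop; pos5(id43) recv 87: fwd; pos1(id10) recv 86: fwd
Round 3: pos6(id86) recv 87: fwd; pos2(id71) recv 86: fwd
Round 4: pos0(id22) recv 87: fwd; pos3(id87) recv 86: drop
Round 5: pos1(id10) recv 87: fwd
Round 6: pos2(id71) recv 87: fwd
Round 7: pos3(id87) recv 87: ELECTED

Answer: 22,86,87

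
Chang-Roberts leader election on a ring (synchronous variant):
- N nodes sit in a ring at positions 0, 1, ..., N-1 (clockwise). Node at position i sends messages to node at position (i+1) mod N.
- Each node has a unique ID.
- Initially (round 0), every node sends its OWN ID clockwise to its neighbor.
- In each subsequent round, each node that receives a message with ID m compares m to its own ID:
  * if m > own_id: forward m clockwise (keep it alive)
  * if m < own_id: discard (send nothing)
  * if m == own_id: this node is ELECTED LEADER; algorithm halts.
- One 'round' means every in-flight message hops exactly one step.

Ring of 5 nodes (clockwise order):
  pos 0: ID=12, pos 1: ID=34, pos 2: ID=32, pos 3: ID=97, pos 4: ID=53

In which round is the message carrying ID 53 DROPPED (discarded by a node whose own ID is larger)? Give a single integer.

Round 1: pos1(id34) recv 12: drop; pos2(id32) recv 34: fwd; pos3(id97) recv 32: drop; pos4(id53) recv 97: fwd; pos0(id12) recv 53: fwd
Round 2: pos3(id97) recv 34: drop; pos0(id12) recv 97: fwd; pos1(id34) recv 53: fwd
Round 3: pos1(id34) recv 97: fwd; pos2(id32) recv 53: fwd
Round 4: pos2(id32) recv 97: fwd; pos3(id97) recv 53: drop
Round 5: pos3(id97) recv 97: ELECTED
Message ID 53 originates at pos 4; dropped at pos 3 in round 4

Answer: 4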